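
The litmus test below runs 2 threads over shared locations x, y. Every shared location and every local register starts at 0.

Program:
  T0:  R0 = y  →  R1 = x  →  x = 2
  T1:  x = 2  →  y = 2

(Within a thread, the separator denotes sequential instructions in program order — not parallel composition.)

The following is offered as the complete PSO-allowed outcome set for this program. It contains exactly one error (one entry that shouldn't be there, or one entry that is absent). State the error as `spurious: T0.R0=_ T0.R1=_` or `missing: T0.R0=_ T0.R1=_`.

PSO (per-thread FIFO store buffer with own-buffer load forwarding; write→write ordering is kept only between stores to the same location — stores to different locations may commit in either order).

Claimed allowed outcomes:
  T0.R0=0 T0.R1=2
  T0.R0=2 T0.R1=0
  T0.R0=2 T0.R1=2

missing: T0.R0=0 T0.R1=0

outcome vector order: (T0.R0,T0.R1)
under PSO → (0,0); (0,2); (2,0); (2,2)
PSO∖claimed = {(0,0)}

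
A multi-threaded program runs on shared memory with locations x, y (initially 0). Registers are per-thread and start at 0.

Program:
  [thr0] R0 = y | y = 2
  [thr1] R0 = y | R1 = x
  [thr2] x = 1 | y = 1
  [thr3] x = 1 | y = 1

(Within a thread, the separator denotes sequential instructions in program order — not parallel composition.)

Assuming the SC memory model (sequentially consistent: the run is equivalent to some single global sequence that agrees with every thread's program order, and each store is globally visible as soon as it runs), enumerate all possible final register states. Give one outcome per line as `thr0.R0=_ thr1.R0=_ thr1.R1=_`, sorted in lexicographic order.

thr0.R0=0 thr1.R0=0 thr1.R1=0
thr0.R0=0 thr1.R0=0 thr1.R1=1
thr0.R0=0 thr1.R0=1 thr1.R1=1
thr0.R0=0 thr1.R0=2 thr1.R1=0
thr0.R0=0 thr1.R0=2 thr1.R1=1
thr0.R0=1 thr1.R0=0 thr1.R1=0
thr0.R0=1 thr1.R0=0 thr1.R1=1
thr0.R0=1 thr1.R0=1 thr1.R1=1
thr0.R0=1 thr1.R0=2 thr1.R1=1

outcome vector order: (thr0.R0,thr1.R0,thr1.R1)
|SC outcomes| = 9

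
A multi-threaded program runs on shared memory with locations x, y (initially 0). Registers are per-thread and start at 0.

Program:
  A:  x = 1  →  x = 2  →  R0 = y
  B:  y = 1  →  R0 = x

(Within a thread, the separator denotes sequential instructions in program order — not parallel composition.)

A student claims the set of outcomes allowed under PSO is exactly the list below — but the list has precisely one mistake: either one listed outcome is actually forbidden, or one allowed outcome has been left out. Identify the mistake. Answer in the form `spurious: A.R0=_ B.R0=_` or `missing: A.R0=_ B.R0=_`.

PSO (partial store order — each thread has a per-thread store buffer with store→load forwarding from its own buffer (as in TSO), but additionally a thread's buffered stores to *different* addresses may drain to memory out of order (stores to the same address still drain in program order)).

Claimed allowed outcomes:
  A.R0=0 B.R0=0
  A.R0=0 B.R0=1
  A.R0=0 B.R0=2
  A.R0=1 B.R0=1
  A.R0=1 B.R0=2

missing: A.R0=1 B.R0=0

outcome vector order: (A.R0,B.R0)
under PSO → 0/0 0/1 0/2 1/0 1/1 1/2
PSO∖claimed = {1/0}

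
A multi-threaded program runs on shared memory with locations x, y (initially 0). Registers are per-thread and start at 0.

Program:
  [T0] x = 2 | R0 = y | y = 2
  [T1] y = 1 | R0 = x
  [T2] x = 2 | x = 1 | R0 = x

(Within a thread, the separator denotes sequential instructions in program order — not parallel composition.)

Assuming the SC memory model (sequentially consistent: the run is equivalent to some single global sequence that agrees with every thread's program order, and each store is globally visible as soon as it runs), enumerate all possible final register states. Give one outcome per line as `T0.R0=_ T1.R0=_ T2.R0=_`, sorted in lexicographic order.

T0.R0=0 T1.R0=1 T2.R0=1
T0.R0=0 T1.R0=2 T2.R0=1
T0.R0=0 T1.R0=2 T2.R0=2
T0.R0=1 T1.R0=0 T2.R0=1
T0.R0=1 T1.R0=0 T2.R0=2
T0.R0=1 T1.R0=1 T2.R0=1
T0.R0=1 T1.R0=1 T2.R0=2
T0.R0=1 T1.R0=2 T2.R0=1
T0.R0=1 T1.R0=2 T2.R0=2

outcome vector order: (T0.R0,T1.R0,T2.R0)
|SC outcomes| = 9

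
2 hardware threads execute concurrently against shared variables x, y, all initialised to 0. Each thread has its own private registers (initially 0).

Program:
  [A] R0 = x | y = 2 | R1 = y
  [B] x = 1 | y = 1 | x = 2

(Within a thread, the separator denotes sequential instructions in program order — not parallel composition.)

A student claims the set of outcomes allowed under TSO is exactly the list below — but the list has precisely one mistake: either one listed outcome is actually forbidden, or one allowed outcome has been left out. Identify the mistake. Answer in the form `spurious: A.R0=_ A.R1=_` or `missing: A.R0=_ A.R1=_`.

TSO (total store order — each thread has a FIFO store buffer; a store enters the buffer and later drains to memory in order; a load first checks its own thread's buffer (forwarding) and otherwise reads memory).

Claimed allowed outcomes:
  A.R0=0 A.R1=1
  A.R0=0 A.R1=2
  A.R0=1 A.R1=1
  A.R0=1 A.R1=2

outcome vector order: (A.R0,A.R1)
[TSO] allowed = {(0,1), (0,2), (1,1), (1,2), (2,2)}
TSO∖claimed = {(2,2)}

missing: A.R0=2 A.R1=2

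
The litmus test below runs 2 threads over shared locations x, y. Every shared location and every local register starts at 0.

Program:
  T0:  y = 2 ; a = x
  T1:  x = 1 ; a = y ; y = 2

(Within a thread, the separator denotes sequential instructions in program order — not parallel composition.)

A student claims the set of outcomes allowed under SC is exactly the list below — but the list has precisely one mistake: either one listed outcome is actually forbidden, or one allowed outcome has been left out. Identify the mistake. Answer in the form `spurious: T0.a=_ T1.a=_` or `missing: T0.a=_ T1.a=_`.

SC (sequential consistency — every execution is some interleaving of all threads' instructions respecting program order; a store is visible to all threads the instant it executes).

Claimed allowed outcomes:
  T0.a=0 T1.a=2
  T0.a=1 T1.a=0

outcome vector order: (T0.a,T1.a)
SC: 3 outcomes — {(0,2); (1,0); (1,2)}
SC∖claimed = {(1,2)}

missing: T0.a=1 T1.a=2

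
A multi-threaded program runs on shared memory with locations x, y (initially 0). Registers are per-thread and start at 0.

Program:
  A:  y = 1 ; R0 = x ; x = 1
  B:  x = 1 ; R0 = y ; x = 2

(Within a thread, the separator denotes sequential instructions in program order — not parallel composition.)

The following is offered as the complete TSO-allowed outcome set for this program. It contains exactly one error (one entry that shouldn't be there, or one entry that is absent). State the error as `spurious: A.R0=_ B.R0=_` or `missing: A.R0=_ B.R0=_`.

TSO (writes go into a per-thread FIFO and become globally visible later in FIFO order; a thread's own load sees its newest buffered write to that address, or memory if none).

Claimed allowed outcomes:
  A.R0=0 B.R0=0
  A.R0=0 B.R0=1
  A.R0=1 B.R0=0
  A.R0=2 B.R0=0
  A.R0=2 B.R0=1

missing: A.R0=1 B.R0=1

outcome vector order: (A.R0,B.R0)
[TSO] allowed = {<0 0> <0 1> <1 0> <1 1> <2 0> <2 1>}
TSO∖claimed = {<1 1>}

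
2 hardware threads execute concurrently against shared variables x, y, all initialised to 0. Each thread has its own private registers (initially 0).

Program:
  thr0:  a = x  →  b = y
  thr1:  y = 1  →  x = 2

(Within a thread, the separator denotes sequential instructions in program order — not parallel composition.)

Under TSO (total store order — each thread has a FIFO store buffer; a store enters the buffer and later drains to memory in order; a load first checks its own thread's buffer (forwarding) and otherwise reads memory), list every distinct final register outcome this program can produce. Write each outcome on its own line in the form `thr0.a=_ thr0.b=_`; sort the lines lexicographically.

outcome vector order: (thr0.a,thr0.b)
|TSO outcomes| = 3

thr0.a=0 thr0.b=0
thr0.a=0 thr0.b=1
thr0.a=2 thr0.b=1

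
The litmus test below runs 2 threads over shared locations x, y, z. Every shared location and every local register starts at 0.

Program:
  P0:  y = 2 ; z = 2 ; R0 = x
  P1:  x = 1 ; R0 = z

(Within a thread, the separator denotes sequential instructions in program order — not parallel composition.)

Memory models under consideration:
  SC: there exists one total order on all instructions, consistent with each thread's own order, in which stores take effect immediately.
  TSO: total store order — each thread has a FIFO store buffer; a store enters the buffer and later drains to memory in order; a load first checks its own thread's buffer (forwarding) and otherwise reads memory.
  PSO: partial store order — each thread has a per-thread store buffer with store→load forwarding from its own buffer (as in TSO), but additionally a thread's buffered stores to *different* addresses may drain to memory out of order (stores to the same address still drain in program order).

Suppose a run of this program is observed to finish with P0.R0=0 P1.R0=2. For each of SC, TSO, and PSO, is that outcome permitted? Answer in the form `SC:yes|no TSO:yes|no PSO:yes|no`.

SC:yes TSO:yes PSO:yes

outcome vector order: (P0.R0,P1.R0)
SC: 3 outcomes — {(0,2), (1,0), (1,2)}
TSO: 4 outcomes — {(0,0), (0,2), (1,0), (1,2)}
PSO: 4 outcomes — {(0,0), (0,2), (1,0), (1,2)}
target (0,2) ∈ {SC,TSO,PSO}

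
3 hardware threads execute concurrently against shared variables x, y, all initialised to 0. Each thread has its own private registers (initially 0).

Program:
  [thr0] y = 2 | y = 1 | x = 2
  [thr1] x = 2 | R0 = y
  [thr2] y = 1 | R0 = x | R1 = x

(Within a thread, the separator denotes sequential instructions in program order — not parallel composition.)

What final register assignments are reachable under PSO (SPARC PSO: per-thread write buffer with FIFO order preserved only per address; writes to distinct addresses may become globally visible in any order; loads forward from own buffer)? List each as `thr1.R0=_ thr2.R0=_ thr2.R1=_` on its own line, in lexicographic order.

outcome vector order: (thr1.R0,thr2.R0,thr2.R1)
|PSO outcomes| = 9

thr1.R0=0 thr2.R0=0 thr2.R1=0
thr1.R0=0 thr2.R0=0 thr2.R1=2
thr1.R0=0 thr2.R0=2 thr2.R1=2
thr1.R0=1 thr2.R0=0 thr2.R1=0
thr1.R0=1 thr2.R0=0 thr2.R1=2
thr1.R0=1 thr2.R0=2 thr2.R1=2
thr1.R0=2 thr2.R0=0 thr2.R1=0
thr1.R0=2 thr2.R0=0 thr2.R1=2
thr1.R0=2 thr2.R0=2 thr2.R1=2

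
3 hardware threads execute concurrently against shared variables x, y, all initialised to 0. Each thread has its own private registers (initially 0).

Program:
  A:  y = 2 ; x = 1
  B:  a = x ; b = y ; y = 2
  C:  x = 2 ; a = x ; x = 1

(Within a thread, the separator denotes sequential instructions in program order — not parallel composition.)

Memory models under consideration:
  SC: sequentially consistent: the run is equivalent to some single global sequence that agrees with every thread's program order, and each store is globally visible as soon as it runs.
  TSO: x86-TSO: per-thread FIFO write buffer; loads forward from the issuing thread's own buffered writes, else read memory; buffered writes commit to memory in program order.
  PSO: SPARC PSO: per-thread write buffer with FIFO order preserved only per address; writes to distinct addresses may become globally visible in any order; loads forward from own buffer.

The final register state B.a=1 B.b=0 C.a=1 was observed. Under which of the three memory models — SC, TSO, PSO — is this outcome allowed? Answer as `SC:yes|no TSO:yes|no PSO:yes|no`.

outcome vector order: (B.a,B.b,C.a)
SC: 11 outcomes — {(0,0,1), (0,0,2), (0,2,1), (0,2,2), (1,0,2), (1,2,1), (1,2,2), (2,0,1), (2,0,2), (2,2,1), (2,2,2)}
TSO: 11 outcomes — {(0,0,1), (0,0,2), (0,2,1), (0,2,2), (1,0,2), (1,2,1), (1,2,2), (2,0,1), (2,0,2), (2,2,1), (2,2,2)}
PSO: 12 outcomes — {(0,0,1), (0,0,2), (0,2,1), (0,2,2), (1,0,1), (1,0,2), (1,2,1), (1,2,2), (2,0,1), (2,0,2), (2,2,1), (2,2,2)}
target (1,0,1) ∈ {PSO}

SC:no TSO:no PSO:yes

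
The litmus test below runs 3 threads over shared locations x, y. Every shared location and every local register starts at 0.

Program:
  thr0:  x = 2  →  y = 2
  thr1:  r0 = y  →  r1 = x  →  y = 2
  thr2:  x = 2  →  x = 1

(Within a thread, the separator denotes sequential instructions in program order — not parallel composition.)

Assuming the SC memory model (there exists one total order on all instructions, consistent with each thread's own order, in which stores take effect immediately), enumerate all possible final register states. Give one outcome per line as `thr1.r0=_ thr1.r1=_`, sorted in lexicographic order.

outcome vector order: (thr1.r0,thr1.r1)
|SC outcomes| = 5

thr1.r0=0 thr1.r1=0
thr1.r0=0 thr1.r1=1
thr1.r0=0 thr1.r1=2
thr1.r0=2 thr1.r1=1
thr1.r0=2 thr1.r1=2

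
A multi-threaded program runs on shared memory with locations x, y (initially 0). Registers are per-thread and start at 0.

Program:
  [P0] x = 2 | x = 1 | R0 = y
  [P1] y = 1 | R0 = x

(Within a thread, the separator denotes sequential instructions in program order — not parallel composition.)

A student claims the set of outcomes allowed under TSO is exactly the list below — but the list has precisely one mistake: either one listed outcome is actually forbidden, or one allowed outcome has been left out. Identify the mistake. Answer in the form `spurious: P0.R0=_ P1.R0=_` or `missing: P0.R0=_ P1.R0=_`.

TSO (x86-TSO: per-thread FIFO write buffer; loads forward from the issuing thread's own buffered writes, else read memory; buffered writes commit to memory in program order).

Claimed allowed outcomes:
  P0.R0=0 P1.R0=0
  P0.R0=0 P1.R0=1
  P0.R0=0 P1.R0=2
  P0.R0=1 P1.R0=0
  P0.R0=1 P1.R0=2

missing: P0.R0=1 P1.R0=1

outcome vector order: (P0.R0,P1.R0)
TSO (6): 00; 01; 02; 10; 11; 12
TSO∖claimed = {11}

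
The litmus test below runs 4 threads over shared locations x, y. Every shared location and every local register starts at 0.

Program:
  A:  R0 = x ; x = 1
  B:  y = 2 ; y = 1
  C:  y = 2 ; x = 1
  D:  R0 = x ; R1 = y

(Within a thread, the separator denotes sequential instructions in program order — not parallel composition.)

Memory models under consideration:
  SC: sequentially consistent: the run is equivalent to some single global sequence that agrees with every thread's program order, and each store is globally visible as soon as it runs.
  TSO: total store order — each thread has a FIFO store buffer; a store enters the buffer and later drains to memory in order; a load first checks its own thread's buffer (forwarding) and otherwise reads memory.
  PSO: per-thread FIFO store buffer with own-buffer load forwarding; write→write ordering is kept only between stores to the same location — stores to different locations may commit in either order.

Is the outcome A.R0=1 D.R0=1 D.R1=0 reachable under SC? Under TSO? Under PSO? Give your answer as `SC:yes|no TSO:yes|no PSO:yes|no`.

outcome vector order: (A.R0,D.R0,D.R1)
SC: 11 outcomes — {000; 001; 002; 010; 011; 012; 100; 101; 102; 111; 112}
TSO: 11 outcomes — {000; 001; 002; 010; 011; 012; 100; 101; 102; 111; 112}
PSO: 12 outcomes — {000; 001; 002; 010; 011; 012; 100; 101; 102; 110; 111; 112}
target 110 ∈ {PSO}

SC:no TSO:no PSO:yes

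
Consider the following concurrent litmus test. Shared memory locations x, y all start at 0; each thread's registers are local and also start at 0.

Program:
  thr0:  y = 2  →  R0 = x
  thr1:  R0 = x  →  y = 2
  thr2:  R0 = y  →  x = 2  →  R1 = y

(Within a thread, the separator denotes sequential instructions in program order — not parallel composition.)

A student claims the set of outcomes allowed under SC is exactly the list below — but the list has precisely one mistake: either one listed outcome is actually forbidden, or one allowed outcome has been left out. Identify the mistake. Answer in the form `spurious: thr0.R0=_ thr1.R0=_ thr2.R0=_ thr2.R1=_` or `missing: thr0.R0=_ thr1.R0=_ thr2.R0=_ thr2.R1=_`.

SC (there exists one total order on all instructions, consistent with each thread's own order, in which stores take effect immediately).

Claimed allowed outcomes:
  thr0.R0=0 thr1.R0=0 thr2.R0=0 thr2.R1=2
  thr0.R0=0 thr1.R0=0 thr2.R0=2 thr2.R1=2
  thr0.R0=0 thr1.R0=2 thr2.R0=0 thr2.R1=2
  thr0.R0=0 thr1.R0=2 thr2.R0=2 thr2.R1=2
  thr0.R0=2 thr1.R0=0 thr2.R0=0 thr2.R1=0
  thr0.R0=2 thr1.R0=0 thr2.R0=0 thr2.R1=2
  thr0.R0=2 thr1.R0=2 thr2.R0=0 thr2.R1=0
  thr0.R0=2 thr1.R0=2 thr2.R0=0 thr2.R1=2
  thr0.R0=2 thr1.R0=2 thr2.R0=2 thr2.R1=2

outcome vector order: (thr0.R0,thr1.R0,thr2.R0,thr2.R1)
SC: 10 outcomes — {(0,0,0,2) (0,0,2,2) (0,2,0,2) (0,2,2,2) (2,0,0,0) (2,0,0,2) (2,0,2,2) (2,2,0,0) (2,2,0,2) (2,2,2,2)}
SC∖claimed = {(2,0,2,2)}

missing: thr0.R0=2 thr1.R0=0 thr2.R0=2 thr2.R1=2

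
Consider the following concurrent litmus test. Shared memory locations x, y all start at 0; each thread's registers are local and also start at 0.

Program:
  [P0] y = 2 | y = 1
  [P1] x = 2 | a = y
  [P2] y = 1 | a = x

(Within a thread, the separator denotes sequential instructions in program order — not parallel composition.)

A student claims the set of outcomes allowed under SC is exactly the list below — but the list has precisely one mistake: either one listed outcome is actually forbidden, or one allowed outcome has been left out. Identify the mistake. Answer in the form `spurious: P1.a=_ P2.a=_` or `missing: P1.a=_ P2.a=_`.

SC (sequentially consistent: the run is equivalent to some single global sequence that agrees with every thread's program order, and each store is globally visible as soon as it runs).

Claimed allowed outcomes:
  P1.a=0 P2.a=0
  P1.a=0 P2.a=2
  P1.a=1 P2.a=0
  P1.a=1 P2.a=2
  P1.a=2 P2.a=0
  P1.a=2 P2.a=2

outcome vector order: (P1.a,P2.a)
SC: 5 outcomes — {<0 2>; <1 0>; <1 2>; <2 0>; <2 2>}
claimed∖SC = {<0 0>}

spurious: P1.a=0 P2.a=0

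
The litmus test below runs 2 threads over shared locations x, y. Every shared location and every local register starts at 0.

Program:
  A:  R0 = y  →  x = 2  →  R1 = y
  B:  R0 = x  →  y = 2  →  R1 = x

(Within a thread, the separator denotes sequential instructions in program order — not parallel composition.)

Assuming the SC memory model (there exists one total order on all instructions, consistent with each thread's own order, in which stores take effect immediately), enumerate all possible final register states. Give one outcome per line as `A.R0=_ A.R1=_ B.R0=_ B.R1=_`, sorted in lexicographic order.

A.R0=0 A.R1=0 B.R0=0 B.R1=2
A.R0=0 A.R1=0 B.R0=2 B.R1=2
A.R0=0 A.R1=2 B.R0=0 B.R1=0
A.R0=0 A.R1=2 B.R0=0 B.R1=2
A.R0=0 A.R1=2 B.R0=2 B.R1=2
A.R0=2 A.R1=2 B.R0=0 B.R1=0
A.R0=2 A.R1=2 B.R0=0 B.R1=2

outcome vector order: (A.R0,A.R1,B.R0,B.R1)
|SC outcomes| = 7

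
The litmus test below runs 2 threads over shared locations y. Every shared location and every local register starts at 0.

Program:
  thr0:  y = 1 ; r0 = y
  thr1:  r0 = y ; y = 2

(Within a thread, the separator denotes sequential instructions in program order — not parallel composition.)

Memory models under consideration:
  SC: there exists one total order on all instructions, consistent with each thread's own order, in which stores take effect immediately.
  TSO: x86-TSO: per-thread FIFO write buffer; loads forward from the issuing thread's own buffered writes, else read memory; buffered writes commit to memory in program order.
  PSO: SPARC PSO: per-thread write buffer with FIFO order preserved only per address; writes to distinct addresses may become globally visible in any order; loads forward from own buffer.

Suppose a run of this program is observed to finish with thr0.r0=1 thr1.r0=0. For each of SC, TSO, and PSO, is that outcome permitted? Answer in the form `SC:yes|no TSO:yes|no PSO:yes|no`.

SC:yes TSO:yes PSO:yes

outcome vector order: (thr0.r0,thr1.r0)
SC: 4 outcomes — {1/0 1/1 2/0 2/1}
TSO: 4 outcomes — {1/0 1/1 2/0 2/1}
PSO: 4 outcomes — {1/0 1/1 2/0 2/1}
target 1/0 ∈ {SC,TSO,PSO}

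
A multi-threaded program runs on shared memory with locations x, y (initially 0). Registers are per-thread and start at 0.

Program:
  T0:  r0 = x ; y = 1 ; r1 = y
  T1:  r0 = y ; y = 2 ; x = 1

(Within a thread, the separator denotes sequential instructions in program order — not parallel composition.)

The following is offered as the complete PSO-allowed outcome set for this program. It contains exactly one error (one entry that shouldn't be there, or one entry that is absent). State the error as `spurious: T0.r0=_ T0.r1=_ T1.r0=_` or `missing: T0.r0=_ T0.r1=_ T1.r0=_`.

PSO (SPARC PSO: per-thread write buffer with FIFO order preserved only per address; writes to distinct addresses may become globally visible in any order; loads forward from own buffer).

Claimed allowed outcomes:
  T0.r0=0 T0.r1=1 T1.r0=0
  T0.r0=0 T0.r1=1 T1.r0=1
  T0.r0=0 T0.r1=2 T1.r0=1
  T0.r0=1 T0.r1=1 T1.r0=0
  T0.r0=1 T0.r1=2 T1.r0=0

outcome vector order: (T0.r0,T0.r1,T1.r0)
[PSO] allowed = {(0,1,0) (0,1,1) (0,2,0) (0,2,1) (1,1,0) (1,2,0)}
PSO∖claimed = {(0,2,0)}

missing: T0.r0=0 T0.r1=2 T1.r0=0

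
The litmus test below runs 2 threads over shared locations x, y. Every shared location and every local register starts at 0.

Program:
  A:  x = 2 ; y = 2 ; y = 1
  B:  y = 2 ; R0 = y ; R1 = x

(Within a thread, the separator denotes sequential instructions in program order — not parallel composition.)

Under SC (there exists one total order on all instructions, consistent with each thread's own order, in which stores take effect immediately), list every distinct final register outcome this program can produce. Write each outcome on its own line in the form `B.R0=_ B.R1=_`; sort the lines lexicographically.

outcome vector order: (B.R0,B.R1)
|SC outcomes| = 3

B.R0=1 B.R1=2
B.R0=2 B.R1=0
B.R0=2 B.R1=2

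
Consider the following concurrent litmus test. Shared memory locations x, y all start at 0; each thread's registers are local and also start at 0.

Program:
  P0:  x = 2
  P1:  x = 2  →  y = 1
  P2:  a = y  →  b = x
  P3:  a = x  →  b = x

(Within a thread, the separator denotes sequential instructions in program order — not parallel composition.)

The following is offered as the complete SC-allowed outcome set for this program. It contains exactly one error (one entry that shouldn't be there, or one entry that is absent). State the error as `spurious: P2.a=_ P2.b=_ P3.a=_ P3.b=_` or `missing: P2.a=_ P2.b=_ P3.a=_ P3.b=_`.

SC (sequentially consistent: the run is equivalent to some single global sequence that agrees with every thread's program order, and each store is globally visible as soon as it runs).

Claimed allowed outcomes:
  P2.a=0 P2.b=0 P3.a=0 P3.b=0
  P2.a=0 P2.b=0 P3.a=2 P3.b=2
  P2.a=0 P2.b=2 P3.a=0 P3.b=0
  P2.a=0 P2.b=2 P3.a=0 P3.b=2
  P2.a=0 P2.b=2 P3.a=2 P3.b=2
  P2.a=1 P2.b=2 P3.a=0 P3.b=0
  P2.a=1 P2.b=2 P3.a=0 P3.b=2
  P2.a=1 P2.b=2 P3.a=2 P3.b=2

missing: P2.a=0 P2.b=0 P3.a=0 P3.b=2

outcome vector order: (P2.a,P2.b,P3.a,P3.b)
under SC → 0/0/0/0, 0/0/0/2, 0/0/2/2, 0/2/0/0, 0/2/0/2, 0/2/2/2, 1/2/0/0, 1/2/0/2, 1/2/2/2
SC∖claimed = {0/0/0/2}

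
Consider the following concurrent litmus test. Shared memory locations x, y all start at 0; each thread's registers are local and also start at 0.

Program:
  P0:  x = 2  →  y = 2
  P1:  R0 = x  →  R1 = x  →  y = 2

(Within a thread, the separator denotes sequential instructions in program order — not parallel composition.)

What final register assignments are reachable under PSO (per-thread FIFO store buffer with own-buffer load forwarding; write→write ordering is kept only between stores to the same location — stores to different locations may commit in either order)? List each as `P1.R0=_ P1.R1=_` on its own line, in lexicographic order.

outcome vector order: (P1.R0,P1.R1)
|PSO outcomes| = 3

P1.R0=0 P1.R1=0
P1.R0=0 P1.R1=2
P1.R0=2 P1.R1=2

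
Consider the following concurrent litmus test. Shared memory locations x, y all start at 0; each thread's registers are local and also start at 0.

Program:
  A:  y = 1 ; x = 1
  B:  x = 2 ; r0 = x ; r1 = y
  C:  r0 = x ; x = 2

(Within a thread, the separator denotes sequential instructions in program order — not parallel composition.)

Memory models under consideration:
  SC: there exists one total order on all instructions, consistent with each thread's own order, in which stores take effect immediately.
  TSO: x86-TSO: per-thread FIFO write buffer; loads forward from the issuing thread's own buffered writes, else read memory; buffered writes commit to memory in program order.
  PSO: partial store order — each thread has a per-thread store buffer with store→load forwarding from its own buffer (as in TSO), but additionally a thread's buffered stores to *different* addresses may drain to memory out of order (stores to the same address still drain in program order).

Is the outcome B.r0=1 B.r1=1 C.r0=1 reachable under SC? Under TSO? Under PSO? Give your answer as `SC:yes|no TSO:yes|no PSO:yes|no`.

outcome vector order: (B.r0,B.r1,C.r0)
under SC → <1 1 0> <1 1 1> <1 1 2> <2 0 0> <2 0 1> <2 0 2> <2 1 0> <2 1 1> <2 1 2>
under TSO → <1 1 0> <1 1 1> <1 1 2> <2 0 0> <2 0 1> <2 0 2> <2 1 0> <2 1 1> <2 1 2>
under PSO → <1 0 0> <1 0 1> <1 0 2> <1 1 0> <1 1 1> <1 1 2> <2 0 0> <2 0 1> <2 0 2> <2 1 0> <2 1 1> <2 1 2>
target <1 1 1> ∈ {SC,TSO,PSO}

SC:yes TSO:yes PSO:yes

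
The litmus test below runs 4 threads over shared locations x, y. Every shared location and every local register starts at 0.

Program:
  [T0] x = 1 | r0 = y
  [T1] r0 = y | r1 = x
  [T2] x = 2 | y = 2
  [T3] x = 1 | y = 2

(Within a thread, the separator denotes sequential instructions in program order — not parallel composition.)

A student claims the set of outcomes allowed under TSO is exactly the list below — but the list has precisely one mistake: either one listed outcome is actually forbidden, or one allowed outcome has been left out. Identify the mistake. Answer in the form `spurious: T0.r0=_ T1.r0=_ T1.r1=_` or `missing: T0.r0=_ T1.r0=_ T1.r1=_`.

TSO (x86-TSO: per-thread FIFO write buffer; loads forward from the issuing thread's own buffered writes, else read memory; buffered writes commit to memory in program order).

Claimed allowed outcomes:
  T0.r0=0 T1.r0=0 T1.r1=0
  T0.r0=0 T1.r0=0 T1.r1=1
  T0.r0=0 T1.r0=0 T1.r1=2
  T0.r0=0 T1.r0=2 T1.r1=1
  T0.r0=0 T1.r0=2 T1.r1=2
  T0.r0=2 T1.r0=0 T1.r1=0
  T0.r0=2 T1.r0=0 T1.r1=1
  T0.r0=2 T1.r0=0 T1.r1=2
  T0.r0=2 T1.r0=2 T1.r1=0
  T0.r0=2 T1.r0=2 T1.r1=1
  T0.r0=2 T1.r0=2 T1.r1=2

outcome vector order: (T0.r0,T1.r0,T1.r1)
[TSO] allowed = {<0 0 0>; <0 0 1>; <0 0 2>; <0 2 1>; <0 2 2>; <2 0 0>; <2 0 1>; <2 0 2>; <2 2 1>; <2 2 2>}
claimed∖TSO = {<2 2 0>}

spurious: T0.r0=2 T1.r0=2 T1.r1=0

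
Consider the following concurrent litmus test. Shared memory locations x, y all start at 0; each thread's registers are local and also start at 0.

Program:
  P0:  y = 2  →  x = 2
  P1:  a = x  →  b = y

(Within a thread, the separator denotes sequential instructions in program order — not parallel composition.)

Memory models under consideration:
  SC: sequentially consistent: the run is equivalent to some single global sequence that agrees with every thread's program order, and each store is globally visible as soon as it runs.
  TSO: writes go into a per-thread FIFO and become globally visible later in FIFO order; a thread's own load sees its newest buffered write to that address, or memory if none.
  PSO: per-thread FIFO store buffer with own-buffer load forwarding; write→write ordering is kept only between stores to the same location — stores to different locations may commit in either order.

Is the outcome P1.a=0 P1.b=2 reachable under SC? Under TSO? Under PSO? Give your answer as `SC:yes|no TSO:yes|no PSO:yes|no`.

outcome vector order: (P1.a,P1.b)
[SC] allowed = {(0,0) (0,2) (2,2)}
[TSO] allowed = {(0,0) (0,2) (2,2)}
[PSO] allowed = {(0,0) (0,2) (2,0) (2,2)}
target (0,2) ∈ {SC,TSO,PSO}

SC:yes TSO:yes PSO:yes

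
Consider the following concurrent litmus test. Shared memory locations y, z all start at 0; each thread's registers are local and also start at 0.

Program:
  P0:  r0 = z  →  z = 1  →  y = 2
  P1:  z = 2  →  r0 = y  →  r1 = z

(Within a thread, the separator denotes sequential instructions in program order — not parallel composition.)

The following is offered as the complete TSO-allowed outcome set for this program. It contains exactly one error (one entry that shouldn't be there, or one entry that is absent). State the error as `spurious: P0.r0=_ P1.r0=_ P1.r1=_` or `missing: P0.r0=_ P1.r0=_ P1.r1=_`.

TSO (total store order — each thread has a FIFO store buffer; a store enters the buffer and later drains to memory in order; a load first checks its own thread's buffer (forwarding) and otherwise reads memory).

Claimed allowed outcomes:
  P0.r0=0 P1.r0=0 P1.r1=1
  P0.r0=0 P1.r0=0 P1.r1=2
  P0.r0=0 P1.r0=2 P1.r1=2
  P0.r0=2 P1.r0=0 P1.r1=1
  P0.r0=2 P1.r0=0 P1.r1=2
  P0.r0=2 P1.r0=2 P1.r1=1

missing: P0.r0=0 P1.r0=2 P1.r1=1

outcome vector order: (P0.r0,P1.r0,P1.r1)
[TSO] allowed = {0/0/1; 0/0/2; 0/2/1; 0/2/2; 2/0/1; 2/0/2; 2/2/1}
TSO∖claimed = {0/2/1}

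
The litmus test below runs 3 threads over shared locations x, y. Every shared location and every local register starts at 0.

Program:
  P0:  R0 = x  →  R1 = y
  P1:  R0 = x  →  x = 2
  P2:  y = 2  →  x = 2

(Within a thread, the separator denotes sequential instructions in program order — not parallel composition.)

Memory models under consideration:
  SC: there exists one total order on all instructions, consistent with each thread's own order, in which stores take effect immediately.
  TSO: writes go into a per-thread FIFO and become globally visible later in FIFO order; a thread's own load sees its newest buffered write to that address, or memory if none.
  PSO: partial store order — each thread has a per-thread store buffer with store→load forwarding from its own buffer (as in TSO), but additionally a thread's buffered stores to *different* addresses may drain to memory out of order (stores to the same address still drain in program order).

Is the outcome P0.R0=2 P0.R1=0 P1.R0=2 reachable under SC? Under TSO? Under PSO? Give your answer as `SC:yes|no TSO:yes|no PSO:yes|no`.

outcome vector order: (P0.R0,P0.R1,P1.R0)
[SC] allowed = {<0 0 0>, <0 0 2>, <0 2 0>, <0 2 2>, <2 0 0>, <2 2 0>, <2 2 2>}
[TSO] allowed = {<0 0 0>, <0 0 2>, <0 2 0>, <0 2 2>, <2 0 0>, <2 2 0>, <2 2 2>}
[PSO] allowed = {<0 0 0>, <0 0 2>, <0 2 0>, <0 2 2>, <2 0 0>, <2 0 2>, <2 2 0>, <2 2 2>}
target <2 0 2> ∈ {PSO}

SC:no TSO:no PSO:yes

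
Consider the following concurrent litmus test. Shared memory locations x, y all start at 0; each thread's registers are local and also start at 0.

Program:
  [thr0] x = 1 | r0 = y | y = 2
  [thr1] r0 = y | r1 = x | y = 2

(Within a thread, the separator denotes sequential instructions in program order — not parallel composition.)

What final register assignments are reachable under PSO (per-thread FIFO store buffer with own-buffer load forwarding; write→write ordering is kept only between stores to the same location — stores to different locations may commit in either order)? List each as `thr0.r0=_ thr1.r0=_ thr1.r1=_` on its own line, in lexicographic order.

thr0.r0=0 thr1.r0=0 thr1.r1=0
thr0.r0=0 thr1.r0=0 thr1.r1=1
thr0.r0=0 thr1.r0=2 thr1.r1=0
thr0.r0=0 thr1.r0=2 thr1.r1=1
thr0.r0=2 thr1.r0=0 thr1.r1=0
thr0.r0=2 thr1.r0=0 thr1.r1=1

outcome vector order: (thr0.r0,thr1.r0,thr1.r1)
|PSO outcomes| = 6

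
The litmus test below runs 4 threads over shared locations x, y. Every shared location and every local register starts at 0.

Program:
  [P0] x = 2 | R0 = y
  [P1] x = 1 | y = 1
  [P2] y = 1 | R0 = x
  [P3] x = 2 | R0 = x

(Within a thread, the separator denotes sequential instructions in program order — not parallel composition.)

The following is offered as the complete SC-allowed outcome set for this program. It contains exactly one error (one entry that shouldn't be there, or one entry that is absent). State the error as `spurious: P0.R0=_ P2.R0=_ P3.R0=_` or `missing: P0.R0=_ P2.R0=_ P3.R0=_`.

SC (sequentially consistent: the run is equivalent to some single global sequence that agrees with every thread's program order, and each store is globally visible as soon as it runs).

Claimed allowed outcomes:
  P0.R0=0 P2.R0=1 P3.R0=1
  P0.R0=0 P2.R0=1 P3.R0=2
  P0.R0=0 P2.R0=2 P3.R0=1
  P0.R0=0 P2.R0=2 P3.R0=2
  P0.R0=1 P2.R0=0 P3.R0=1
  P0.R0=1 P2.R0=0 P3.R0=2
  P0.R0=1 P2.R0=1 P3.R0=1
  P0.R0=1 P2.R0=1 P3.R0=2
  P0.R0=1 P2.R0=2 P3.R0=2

outcome vector order: (P0.R0,P2.R0,P3.R0)
SC: 10 outcomes — {(0,1,1) (0,1,2) (0,2,1) (0,2,2) (1,0,1) (1,0,2) (1,1,1) (1,1,2) (1,2,1) (1,2,2)}
SC∖claimed = {(1,2,1)}

missing: P0.R0=1 P2.R0=2 P3.R0=1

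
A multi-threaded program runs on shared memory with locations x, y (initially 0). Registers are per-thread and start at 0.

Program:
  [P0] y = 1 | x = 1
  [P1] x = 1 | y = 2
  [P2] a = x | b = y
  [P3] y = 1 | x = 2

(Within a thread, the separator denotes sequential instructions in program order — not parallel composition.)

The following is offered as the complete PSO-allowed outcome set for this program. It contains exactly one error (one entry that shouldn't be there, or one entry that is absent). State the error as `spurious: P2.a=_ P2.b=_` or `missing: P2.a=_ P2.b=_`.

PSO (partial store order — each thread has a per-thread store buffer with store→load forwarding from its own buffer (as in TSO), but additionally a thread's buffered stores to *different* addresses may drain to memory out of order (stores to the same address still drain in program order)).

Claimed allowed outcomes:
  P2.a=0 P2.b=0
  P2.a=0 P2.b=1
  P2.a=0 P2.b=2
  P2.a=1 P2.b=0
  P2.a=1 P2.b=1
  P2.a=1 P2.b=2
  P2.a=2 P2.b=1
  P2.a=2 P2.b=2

missing: P2.a=2 P2.b=0

outcome vector order: (P2.a,P2.b)
PSO: 9 outcomes — {0/0; 0/1; 0/2; 1/0; 1/1; 1/2; 2/0; 2/1; 2/2}
PSO∖claimed = {2/0}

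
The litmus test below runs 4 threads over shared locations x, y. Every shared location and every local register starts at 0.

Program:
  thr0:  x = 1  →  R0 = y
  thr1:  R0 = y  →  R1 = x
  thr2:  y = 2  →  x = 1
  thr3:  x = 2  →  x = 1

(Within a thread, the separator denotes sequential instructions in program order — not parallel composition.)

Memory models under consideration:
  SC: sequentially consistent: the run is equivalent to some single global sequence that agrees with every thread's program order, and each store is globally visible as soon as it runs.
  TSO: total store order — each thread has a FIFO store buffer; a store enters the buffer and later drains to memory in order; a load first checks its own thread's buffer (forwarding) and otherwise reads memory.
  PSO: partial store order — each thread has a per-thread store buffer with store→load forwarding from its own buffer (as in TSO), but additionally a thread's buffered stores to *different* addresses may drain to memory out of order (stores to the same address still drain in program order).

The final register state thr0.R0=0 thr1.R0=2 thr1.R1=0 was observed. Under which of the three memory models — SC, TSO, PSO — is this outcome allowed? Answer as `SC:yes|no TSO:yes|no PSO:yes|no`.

outcome vector order: (thr0.R0,thr1.R0,thr1.R1)
under SC → 000, 001, 002, 021, 022, 200, 201, 202, 220, 221, 222
under TSO → 000, 001, 002, 020, 021, 022, 200, 201, 202, 220, 221, 222
under PSO → 000, 001, 002, 020, 021, 022, 200, 201, 202, 220, 221, 222
target 020 ∈ {TSO,PSO}

SC:no TSO:yes PSO:yes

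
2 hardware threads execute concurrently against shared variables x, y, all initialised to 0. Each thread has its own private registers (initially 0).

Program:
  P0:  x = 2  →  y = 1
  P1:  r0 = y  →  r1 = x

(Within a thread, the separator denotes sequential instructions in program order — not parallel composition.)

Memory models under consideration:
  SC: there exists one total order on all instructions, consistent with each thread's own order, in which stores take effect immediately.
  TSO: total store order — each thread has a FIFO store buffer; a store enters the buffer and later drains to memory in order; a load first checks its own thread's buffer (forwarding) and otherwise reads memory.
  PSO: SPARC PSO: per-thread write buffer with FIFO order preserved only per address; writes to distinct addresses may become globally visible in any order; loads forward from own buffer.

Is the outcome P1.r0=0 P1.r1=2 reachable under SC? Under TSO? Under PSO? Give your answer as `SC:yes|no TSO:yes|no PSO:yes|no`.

outcome vector order: (P1.r0,P1.r1)
[SC] allowed = {0/0, 0/2, 1/2}
[TSO] allowed = {0/0, 0/2, 1/2}
[PSO] allowed = {0/0, 0/2, 1/0, 1/2}
target 0/2 ∈ {SC,TSO,PSO}

SC:yes TSO:yes PSO:yes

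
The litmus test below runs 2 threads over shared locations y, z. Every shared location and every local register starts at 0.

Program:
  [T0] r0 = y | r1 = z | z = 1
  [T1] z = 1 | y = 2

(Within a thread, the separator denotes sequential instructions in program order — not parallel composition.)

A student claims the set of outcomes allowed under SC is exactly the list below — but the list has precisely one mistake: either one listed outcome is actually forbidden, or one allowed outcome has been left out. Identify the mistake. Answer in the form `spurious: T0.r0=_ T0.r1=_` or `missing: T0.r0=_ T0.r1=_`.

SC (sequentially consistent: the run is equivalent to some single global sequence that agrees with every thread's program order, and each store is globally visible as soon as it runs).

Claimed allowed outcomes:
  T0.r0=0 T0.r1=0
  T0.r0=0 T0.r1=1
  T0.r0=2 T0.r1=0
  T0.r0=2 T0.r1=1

outcome vector order: (T0.r0,T0.r1)
[SC] allowed = {(0,0) (0,1) (2,1)}
claimed∖SC = {(2,0)}

spurious: T0.r0=2 T0.r1=0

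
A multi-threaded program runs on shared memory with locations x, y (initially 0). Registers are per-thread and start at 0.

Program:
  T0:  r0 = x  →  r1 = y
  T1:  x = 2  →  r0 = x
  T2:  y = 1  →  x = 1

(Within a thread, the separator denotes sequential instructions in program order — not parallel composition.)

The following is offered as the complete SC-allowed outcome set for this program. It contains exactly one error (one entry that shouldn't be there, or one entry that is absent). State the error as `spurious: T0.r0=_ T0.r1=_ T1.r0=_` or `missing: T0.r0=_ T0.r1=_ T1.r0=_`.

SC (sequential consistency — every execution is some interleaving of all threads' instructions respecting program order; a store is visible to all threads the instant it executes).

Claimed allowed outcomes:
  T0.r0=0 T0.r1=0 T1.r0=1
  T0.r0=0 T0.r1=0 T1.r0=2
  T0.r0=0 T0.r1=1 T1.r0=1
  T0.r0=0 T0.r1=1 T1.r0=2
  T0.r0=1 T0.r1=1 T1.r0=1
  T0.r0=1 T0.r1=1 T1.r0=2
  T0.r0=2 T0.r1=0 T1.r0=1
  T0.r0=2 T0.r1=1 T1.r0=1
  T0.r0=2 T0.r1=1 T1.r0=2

outcome vector order: (T0.r0,T0.r1,T1.r0)
SC: 10 outcomes — {(0,0,1) (0,0,2) (0,1,1) (0,1,2) (1,1,1) (1,1,2) (2,0,1) (2,0,2) (2,1,1) (2,1,2)}
SC∖claimed = {(2,0,2)}

missing: T0.r0=2 T0.r1=0 T1.r0=2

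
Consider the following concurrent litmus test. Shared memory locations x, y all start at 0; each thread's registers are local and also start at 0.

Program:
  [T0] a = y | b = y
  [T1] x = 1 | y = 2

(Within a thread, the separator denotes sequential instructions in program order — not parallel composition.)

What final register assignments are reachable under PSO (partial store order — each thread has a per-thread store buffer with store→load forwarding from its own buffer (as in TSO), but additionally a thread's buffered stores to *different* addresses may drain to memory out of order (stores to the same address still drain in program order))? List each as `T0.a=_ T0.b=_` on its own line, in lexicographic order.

outcome vector order: (T0.a,T0.b)
|PSO outcomes| = 3

T0.a=0 T0.b=0
T0.a=0 T0.b=2
T0.a=2 T0.b=2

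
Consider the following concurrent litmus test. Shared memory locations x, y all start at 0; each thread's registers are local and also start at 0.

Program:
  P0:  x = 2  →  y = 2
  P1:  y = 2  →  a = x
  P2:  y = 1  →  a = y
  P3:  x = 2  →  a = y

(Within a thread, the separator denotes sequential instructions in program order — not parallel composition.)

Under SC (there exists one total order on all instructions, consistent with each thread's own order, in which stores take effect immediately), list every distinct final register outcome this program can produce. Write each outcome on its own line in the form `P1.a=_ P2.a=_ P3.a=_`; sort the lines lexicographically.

outcome vector order: (P1.a,P2.a,P3.a)
|SC outcomes| = 10

P1.a=0 P2.a=1 P3.a=1
P1.a=0 P2.a=1 P3.a=2
P1.a=0 P2.a=2 P3.a=1
P1.a=0 P2.a=2 P3.a=2
P1.a=2 P2.a=1 P3.a=0
P1.a=2 P2.a=1 P3.a=1
P1.a=2 P2.a=1 P3.a=2
P1.a=2 P2.a=2 P3.a=0
P1.a=2 P2.a=2 P3.a=1
P1.a=2 P2.a=2 P3.a=2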